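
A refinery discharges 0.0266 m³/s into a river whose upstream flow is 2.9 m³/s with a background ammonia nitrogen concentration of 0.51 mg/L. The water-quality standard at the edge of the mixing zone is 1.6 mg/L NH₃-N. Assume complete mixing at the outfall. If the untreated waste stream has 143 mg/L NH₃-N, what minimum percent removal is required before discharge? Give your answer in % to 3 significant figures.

Mass balance: 1.6·2.927 = 0.0266·Cₑ + 2.9·0.51.
Cₑ = (4.683 − 1.479) / 0.0266 = 120.4 mg/L.
Required removal = 1 − 120.4/143 = 15.78 %.

15.8 %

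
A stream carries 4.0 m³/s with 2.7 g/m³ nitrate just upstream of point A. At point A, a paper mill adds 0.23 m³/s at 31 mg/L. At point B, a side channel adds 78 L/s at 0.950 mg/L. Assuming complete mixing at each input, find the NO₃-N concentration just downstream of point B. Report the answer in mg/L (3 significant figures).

4.18 mg/L

After input A: C = (4·2.7 + 0.23·31) / 4.23 = 4.239 mg/L.
78 L/s = 0.078 m³/s.
After input B: C = (4.23·4.239 + 0.078·0.95) / 4.308 = 4.179 mg/L.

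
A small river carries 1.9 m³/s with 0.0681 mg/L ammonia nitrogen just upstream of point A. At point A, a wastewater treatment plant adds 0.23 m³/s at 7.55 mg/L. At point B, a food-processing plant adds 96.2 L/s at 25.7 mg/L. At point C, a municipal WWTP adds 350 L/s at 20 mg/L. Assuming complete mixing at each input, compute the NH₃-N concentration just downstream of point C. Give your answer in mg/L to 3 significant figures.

After input A: C = (1.9·0.0681 + 0.23·7.55) / 2.13 = 0.876 mg/L.
96.2 L/s = 0.0962 m³/s.
After input B: C = (2.13·0.876 + 0.0962·25.7) / 2.226 = 1.949 mg/L.
350 L/s = 0.35 m³/s.
After input C: C = (2.226·1.949 + 0.35·20) / 2.576 = 4.401 mg/L.

4.40 mg/L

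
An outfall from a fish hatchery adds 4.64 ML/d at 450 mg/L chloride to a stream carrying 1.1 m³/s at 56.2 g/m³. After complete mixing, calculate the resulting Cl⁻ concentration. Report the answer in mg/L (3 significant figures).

74.5 mg/L

4.64 ML/d = 0.0537 m³/s.
By mass balance at complete mixing, C = (0.0537·450 + 1.1·56.2) / (0.0537 + 1.1) = 85.99/1.154 = 74.53 mg/L.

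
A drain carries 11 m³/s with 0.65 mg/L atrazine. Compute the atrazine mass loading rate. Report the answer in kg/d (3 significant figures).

Mass flux = Q·C = 11 m³/s × 0.65 g/m³ = 7.15 g/s.
= 7.15 g/s × 86.4 = 617.8 kg/d.

618 kg/d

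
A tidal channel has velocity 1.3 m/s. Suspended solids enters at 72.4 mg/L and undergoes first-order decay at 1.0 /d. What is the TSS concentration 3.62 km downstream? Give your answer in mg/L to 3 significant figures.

Travel time t = 3.62 km / 1.3 m/s = 3620/1.3 = 2785 s = 0.03223 d.
First-order decay: C = 72.4·exp(−1.0·0.03223) = 72.4·0.9683 = 70.1 mg/L.

70.1 mg/L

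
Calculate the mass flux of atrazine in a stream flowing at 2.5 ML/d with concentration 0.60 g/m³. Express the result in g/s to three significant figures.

0.0174 g/s

2.5 ML/d = 0.02894 m³/s.
Mass flux = Q·C = 0.02894 m³/s × 0.6 g/m³ = 0.01736 g/s.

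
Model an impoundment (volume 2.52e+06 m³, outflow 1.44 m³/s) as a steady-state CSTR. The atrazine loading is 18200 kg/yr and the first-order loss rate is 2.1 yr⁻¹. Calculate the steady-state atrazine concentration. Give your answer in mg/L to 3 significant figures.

Outflow Q = 1.44 m³/s × 3.156e+07 s/yr = 4.544e+07 m³/yr.
Steady-state CSTR mass balance: W = Q·C + k·V·C, so C = W/(Q + kV).
Q + kV = 4.544e+07 + 2.1·2.52e+06 = 5.073e+07 m³/yr.
C = 18200/5.073e+07 = 0.0003587 kg/m³ = 0.3587 mg/L.

0.359 mg/L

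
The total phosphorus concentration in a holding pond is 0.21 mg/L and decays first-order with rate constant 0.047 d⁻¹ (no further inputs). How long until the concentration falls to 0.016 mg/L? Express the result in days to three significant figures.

t = ln(C₀/C)/k = ln(0.21/0.016)/0.047 = 2.575/0.047 = 54.78 d.

54.8 d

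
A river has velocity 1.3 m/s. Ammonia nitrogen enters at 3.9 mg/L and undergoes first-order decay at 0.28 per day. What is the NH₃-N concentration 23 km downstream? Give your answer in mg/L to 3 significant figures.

3.68 mg/L

Travel time t = 23 km / 1.3 m/s = 2.3e+04/1.3 = 1.769e+04 s = 0.2048 d.
First-order decay: C = 3.9·exp(−0.28·0.2048) = 3.9·0.9443 = 3.683 mg/L.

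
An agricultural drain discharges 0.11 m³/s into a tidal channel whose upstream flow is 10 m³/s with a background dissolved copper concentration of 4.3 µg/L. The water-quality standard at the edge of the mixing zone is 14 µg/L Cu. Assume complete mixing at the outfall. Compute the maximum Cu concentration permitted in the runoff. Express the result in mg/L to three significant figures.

0.896 mg/L

4.3 µg/L = 0.0043 mg/L.
14 µg/L = 0.014 mg/L.
Mass balance: 0.014·10.11 = 0.11·Cₑ + 10·0.0043.
Cₑ = (0.1415 − 0.043) / 0.11 = 0.8958 mg/L.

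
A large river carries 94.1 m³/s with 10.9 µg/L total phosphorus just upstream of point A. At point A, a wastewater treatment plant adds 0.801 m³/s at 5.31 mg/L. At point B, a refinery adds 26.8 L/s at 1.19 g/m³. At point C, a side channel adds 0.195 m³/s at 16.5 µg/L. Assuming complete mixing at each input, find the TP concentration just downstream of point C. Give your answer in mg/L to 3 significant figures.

0.0559 mg/L

10.9 µg/L = 0.0109 mg/L.
After input A: C = (94.1·0.0109 + 0.801·5.31) / 94.9 = 0.05563 mg/L.
26.8 L/s = 0.0268 m³/s.
After input B: C = (94.9·0.05563 + 0.0268·1.19) / 94.93 = 0.05595 mg/L.
16.5 µg/L = 0.0165 mg/L.
After input C: C = (94.93·0.05595 + 0.195·0.0165) / 95.12 = 0.05587 mg/L.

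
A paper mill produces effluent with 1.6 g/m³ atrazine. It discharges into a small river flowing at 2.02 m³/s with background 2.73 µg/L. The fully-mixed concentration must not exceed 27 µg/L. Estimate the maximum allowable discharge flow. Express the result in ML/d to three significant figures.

2.73 µg/L = 0.00273 mg/L.
27 µg/L = 0.027 mg/L.
Mass balance at complete mixing: C_std·(Q_w + Q_r) = Q_w·C_e + Q_r·C_b.
Rearranging, Q_w = Q_r·(C_std − C_b)/(C_e − C_std) = 2.02·(0.027 − 0.00273) / (1.6 − 0.027) = 0.03117 m³/s.
= 2.693 ML/d.

2.69 ML/d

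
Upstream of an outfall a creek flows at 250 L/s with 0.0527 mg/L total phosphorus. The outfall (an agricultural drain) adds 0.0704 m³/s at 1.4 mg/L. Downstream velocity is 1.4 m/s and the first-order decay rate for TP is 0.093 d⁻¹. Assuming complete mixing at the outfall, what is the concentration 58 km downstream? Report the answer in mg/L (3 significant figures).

0.334 mg/L

250 L/s = 0.25 m³/s.
After complete mixing, C₀ = (0.0704·1.4 + 0.25·0.0527) / 0.3204 = 0.3487 mg/L.
Travel time t = 5.8e+04 m / 1.4 m/s = 4.143e+04 s = 0.4795 d.
C = 0.3487·exp(−0.093·0.4795) = 0.3487·0.9564 = 0.3335 mg/L.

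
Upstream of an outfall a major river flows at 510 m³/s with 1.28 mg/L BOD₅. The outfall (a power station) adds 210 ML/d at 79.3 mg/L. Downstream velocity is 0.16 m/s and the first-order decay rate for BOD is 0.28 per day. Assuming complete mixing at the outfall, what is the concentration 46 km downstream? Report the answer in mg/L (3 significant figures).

0.650 mg/L

210 ML/d = 2.431 m³/s.
After complete mixing, C₀ = (2.431·79.3 + 510·1.28) / 512.4 = 1.65 mg/L.
Travel time t = 4.6e+04 m / 0.16 m/s = 2.875e+05 s = 3.328 d.
C = 1.65·exp(−0.28·3.328) = 1.65·0.3939 = 0.6499 mg/L.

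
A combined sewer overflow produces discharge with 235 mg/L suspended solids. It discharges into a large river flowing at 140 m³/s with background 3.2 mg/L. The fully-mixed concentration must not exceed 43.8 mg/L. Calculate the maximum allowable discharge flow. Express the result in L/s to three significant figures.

Mass balance at complete mixing: C_std·(Q_w + Q_r) = Q_w·C_e + Q_r·C_b.
Rearranging, Q_w = Q_r·(C_std − C_b)/(C_e − C_std) = 140·(43.8 − 3.2) / (235 − 43.8) = 29.73 m³/s.
= 2.973e+04 L/s.

29700 L/s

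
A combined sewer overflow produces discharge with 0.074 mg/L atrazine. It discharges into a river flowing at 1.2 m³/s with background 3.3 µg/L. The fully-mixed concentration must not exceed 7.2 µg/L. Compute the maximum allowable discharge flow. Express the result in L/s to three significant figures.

3.3 µg/L = 0.0033 mg/L.
7.2 µg/L = 0.0072 mg/L.
Mass balance at complete mixing: C_std·(Q_w + Q_r) = Q_w·C_e + Q_r·C_b.
Rearranging, Q_w = Q_r·(C_std − C_b)/(C_e − C_std) = 1.2·(0.0072 − 0.0033) / (0.074 − 0.0072) = 0.07006 m³/s.
= 70.06 L/s.

70.1 L/s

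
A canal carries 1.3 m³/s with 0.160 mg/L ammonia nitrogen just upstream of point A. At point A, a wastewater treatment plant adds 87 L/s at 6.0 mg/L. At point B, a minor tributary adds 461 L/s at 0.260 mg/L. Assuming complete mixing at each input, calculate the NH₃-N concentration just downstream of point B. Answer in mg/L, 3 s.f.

87 L/s = 0.087 m³/s.
After input A: C = (1.3·0.16 + 0.087·6) / 1.387 = 0.5263 mg/L.
461 L/s = 0.461 m³/s.
After input B: C = (1.387·0.5263 + 0.461·0.26) / 1.848 = 0.4599 mg/L.

0.460 mg/L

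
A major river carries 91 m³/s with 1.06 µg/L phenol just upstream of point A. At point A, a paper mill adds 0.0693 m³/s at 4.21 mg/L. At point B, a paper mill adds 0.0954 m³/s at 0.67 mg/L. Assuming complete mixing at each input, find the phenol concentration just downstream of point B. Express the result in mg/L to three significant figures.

0.00496 mg/L

1.06 µg/L = 0.00106 mg/L.
After input A: C = (91·0.00106 + 0.0693·4.21) / 91.07 = 0.004263 mg/L.
After input B: C = (91.07·0.004263 + 0.0954·0.67) / 91.16 = 0.004959 mg/L.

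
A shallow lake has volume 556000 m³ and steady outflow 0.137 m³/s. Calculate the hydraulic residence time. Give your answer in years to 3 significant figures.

Q = 0.137 m³/s × 3.156e+07 s/yr = 4.323e+06 m³/yr.
Hydraulic residence time τ = V/Q = 556000/4.323e+06 = 0.1286 yr.

0.129 yr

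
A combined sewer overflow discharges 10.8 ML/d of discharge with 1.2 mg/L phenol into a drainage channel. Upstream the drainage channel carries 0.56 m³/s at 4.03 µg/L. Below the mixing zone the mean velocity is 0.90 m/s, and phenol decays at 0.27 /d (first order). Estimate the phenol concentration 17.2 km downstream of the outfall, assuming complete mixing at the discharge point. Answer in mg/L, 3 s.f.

10.8 ML/d = 0.125 m³/s.
4.03 µg/L = 0.00403 mg/L.
After complete mixing, C₀ = (0.125·1.2 + 0.56·0.00403) / 0.685 = 0.2223 mg/L.
Travel time t = 1.72e+04 m / 0.90 m/s = 1.911e+04 s = 0.2212 d.
C = 0.2223·exp(−0.27·0.2212) = 0.2223·0.942 = 0.2094 mg/L.

0.209 mg/L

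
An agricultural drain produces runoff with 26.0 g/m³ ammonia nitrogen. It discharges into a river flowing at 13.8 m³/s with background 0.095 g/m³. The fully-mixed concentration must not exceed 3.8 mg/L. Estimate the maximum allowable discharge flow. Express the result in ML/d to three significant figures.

199 ML/d

Mass balance at complete mixing: C_std·(Q_w + Q_r) = Q_w·C_e + Q_r·C_b.
Rearranging, Q_w = Q_r·(C_std − C_b)/(C_e − C_std) = 13.8·(3.8 − 0.095) / (26 − 3.8) = 2.303 m³/s.
= 199 ML/d.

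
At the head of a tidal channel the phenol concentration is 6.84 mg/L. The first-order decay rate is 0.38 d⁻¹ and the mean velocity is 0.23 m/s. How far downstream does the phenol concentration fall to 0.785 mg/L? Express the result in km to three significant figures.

From C = C₀·e^(−kt), t = ln(C₀/C)/k = ln(6.84/0.785)/0.38 = 2.165/0.38 = 5.697 d.
Distance = v·t = 0.23 m/s × 4.922e+05 s = 1.132e+05 m = 113.2 km.

113 km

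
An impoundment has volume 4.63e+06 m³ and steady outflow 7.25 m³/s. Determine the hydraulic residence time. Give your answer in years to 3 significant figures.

Q = 7.25 m³/s × 3.156e+07 s/yr = 2.288e+08 m³/yr.
Hydraulic residence time τ = V/Q = 4.63e+06/2.288e+08 = 0.02024 yr.

0.0202 yr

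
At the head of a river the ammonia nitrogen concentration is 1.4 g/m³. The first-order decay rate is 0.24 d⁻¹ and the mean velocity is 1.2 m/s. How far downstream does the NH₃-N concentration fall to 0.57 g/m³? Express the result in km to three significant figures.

From C = C₀·e^(−kt), t = ln(C₀/C)/k = ln(1.4/0.57)/0.24 = 0.8986/0.24 = 3.744 d.
Distance = v·t = 1.2 m/s × 3.235e+05 s = 3.882e+05 m = 388.2 km.

388 km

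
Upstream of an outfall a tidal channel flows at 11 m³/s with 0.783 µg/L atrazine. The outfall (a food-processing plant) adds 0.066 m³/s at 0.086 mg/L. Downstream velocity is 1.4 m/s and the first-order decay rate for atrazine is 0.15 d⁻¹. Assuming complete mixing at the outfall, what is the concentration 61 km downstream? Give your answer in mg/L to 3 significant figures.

0.783 µg/L = 0.000783 mg/L.
After complete mixing, C₀ = (0.066·0.086 + 11·0.000783) / 11.07 = 0.001291 mg/L.
Travel time t = 6.1e+04 m / 1.4 m/s = 4.357e+04 s = 0.5043 d.
C = 0.001291·exp(−0.15·0.5043) = 0.001291·0.9271 = 0.001197 mg/L.

0.00120 mg/L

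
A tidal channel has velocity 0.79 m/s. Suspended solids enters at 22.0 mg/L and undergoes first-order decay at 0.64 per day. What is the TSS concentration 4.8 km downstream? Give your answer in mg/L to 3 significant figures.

21.0 mg/L

Travel time t = 4.8 km / 0.79 m/s = 4800/0.79 = 6076 s = 0.07032 d.
First-order decay: C = 22.0·exp(−0.64·0.07032) = 22.0·0.956 = 21.03 mg/L.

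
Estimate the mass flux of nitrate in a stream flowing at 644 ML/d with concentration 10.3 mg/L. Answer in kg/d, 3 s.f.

644 ML/d = 7.454 m³/s.
Mass flux = Q·C = 7.454 m³/s × 10.3 g/m³ = 76.77 g/s.
= 76.77 g/s × 86.4 = 6633 kg/d.

6630 kg/d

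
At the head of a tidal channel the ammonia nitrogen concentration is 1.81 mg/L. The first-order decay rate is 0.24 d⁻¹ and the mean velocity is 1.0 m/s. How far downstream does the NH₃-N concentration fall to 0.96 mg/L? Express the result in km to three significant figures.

From C = C₀·e^(−kt), t = ln(C₀/C)/k = ln(1.81/0.96)/0.24 = 0.6341/0.24 = 2.642 d.
Distance = v·t = 1.0 m/s × 2.283e+05 s = 2.283e+05 m = 228.3 km.

228 km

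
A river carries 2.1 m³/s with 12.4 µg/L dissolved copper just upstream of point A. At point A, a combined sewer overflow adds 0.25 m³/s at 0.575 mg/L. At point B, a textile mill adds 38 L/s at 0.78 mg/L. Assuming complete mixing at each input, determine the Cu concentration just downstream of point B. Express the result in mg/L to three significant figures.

0.0835 mg/L

12.4 µg/L = 0.0124 mg/L.
After input A: C = (2.1·0.0124 + 0.25·0.575) / 2.35 = 0.07225 mg/L.
38 L/s = 0.038 m³/s.
After input B: C = (2.35·0.07225 + 0.038·0.78) / 2.388 = 0.08351 mg/L.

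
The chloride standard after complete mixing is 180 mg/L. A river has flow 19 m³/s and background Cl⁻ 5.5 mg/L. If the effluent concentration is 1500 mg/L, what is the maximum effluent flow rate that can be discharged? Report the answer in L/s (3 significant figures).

2510 L/s

Mass balance at complete mixing: C_std·(Q_w + Q_r) = Q_w·C_e + Q_r·C_b.
Rearranging, Q_w = Q_r·(C_std − C_b)/(C_e − C_std) = 19·(180 − 5.5) / (1500 − 180) = 2.512 m³/s.
= 2512 L/s.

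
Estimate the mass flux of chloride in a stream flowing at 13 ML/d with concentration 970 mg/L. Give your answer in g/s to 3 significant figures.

13 ML/d = 0.1505 m³/s.
Mass flux = Q·C = 0.1505 m³/s × 970 g/m³ = 145.9 g/s.

146 g/s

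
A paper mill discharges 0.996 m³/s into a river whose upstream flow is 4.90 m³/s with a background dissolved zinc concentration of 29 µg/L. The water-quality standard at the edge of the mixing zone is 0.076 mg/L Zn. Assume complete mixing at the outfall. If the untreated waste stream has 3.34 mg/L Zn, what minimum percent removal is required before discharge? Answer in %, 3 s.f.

29 µg/L = 0.029 mg/L.
Mass balance: 0.076·5.896 = 0.996·Cₑ + 4.9·0.029.
Cₑ = (0.4481 − 0.1421) / 0.996 = 0.3072 mg/L.
Required removal = 1 − 0.3072/3.34 = 90.8 %.

90.8 %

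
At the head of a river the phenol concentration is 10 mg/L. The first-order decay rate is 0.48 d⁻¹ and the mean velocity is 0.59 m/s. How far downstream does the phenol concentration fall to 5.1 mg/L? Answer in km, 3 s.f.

From C = C₀·e^(−kt), t = ln(C₀/C)/k = ln(10/5.1)/0.48 = 0.6733/0.48 = 1.403 d.
Distance = v·t = 0.59 m/s × 1.212e+05 s = 7.151e+04 m = 71.51 km.

71.5 km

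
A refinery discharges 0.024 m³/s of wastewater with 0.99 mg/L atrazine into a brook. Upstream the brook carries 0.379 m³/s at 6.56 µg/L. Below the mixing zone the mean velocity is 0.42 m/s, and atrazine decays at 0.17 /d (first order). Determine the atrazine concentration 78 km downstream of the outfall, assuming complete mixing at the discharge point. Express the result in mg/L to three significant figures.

6.56 µg/L = 0.00656 mg/L.
After complete mixing, C₀ = (0.024·0.99 + 0.379·0.00656) / 0.403 = 0.06513 mg/L.
Travel time t = 7.8e+04 m / 0.42 m/s = 1.857e+05 s = 2.149 d.
C = 0.06513·exp(−0.17·2.149) = 0.06513·0.6939 = 0.04519 mg/L.

0.0452 mg/L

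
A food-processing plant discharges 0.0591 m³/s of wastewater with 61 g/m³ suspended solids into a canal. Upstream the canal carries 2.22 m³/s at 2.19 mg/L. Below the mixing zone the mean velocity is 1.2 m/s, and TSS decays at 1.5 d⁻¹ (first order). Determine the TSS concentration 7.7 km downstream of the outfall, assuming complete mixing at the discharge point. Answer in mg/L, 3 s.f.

After complete mixing, C₀ = (0.0591·61 + 2.22·2.19) / 2.279 = 3.715 mg/L.
Travel time t = 7700 m / 1.2 m/s = 6417 s = 0.07427 d.
C = 3.715·exp(−1.5·0.07427) = 3.715·0.8946 = 3.323 mg/L.

3.32 mg/L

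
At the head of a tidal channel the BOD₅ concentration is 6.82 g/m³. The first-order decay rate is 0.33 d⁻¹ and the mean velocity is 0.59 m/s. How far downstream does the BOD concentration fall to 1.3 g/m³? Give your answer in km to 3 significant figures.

From C = C₀·e^(−kt), t = ln(C₀/C)/k = ln(6.82/1.3)/0.33 = 1.657/0.33 = 5.023 d.
Distance = v·t = 0.59 m/s × 4.34e+05 s = 2.56e+05 m = 256 km.

256 km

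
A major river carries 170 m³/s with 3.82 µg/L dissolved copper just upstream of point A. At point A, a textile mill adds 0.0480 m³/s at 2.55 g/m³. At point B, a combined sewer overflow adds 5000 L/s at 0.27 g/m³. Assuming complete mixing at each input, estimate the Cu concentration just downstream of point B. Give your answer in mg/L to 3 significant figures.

3.82 µg/L = 0.00382 mg/L.
After input A: C = (170·0.00382 + 0.048·2.55) / 170 = 0.004539 mg/L.
5000 L/s = 5 m³/s.
After input B: C = (170·0.004539 + 5·0.27) / 175 = 0.01212 mg/L.

0.0121 mg/L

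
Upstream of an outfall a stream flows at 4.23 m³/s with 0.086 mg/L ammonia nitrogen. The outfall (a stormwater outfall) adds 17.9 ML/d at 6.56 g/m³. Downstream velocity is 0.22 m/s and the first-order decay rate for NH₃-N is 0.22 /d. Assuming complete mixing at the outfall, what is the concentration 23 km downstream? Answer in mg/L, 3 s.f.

0.298 mg/L

17.9 ML/d = 0.2072 m³/s.
After complete mixing, C₀ = (0.2072·6.56 + 4.23·0.086) / 4.437 = 0.3883 mg/L.
Travel time t = 2.3e+04 m / 0.22 m/s = 1.045e+05 s = 1.21 d.
C = 0.3883·exp(−0.22·1.21) = 0.3883·0.7663 = 0.2975 mg/L.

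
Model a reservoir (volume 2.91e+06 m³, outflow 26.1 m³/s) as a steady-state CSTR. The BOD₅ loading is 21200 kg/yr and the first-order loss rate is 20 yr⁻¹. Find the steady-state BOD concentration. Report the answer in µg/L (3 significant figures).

24.0 µg/L

Outflow Q = 26.1 m³/s × 3.156e+07 s/yr = 8.237e+08 m³/yr.
Steady-state CSTR mass balance: W = Q·C + k·V·C, so C = W/(Q + kV).
Q + kV = 8.237e+08 + 20·2.91e+06 = 8.819e+08 m³/yr.
C = 21200/8.819e+08 = 2.404e-05 kg/m³ = 0.02404 mg/L = 24.04 µg/L.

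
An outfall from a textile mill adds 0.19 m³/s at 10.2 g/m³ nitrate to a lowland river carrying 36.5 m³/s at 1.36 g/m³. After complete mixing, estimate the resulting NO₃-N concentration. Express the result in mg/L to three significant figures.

1.41 mg/L

Conservation of mass across the mixing zone: C = (0.19·10.2 + 36.5·1.36) / (0.19 + 36.5) = 51.58/36.69 = 1.406 mg/L.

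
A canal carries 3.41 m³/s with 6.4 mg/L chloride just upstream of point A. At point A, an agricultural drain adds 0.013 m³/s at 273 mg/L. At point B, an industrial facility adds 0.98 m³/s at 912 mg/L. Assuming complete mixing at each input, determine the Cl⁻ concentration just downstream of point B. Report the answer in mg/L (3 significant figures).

After input A: C = (3.41·6.4 + 0.013·273) / 3.423 = 7.413 mg/L.
After input B: C = (3.423·7.413 + 0.98·912) / 4.403 = 208.8 mg/L.

209 mg/L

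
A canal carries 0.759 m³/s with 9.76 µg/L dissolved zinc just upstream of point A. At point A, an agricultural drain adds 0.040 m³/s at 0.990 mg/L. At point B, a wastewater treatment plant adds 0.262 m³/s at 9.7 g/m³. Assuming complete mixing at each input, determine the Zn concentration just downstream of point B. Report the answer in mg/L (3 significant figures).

9.76 µg/L = 0.00976 mg/L.
After input A: C = (0.759·0.00976 + 0.04·0.99) / 0.799 = 0.05883 mg/L.
After input B: C = (0.799·0.05883 + 0.262·9.7) / 1.061 = 2.44 mg/L.

2.44 mg/L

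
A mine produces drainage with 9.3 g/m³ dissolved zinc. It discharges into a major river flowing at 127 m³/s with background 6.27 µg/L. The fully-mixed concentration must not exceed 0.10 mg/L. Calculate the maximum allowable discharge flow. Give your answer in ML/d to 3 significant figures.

112 ML/d

6.27 µg/L = 0.00627 mg/L.
Mass balance at complete mixing: C_std·(Q_w + Q_r) = Q_w·C_e + Q_r·C_b.
Rearranging, Q_w = Q_r·(C_std − C_b)/(C_e − C_std) = 127·(0.1 − 0.00627) / (9.3 − 0.1) = 1.294 m³/s.
= 111.8 ML/d.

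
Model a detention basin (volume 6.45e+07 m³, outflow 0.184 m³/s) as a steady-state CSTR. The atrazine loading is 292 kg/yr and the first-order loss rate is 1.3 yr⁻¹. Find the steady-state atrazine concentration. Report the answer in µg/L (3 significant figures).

3.26 µg/L

Outflow Q = 0.184 m³/s × 3.156e+07 s/yr = 5.807e+06 m³/yr.
Steady-state CSTR mass balance: W = Q·C + k·V·C, so C = W/(Q + kV).
Q + kV = 5.807e+06 + 1.3·6.45e+07 = 8.966e+07 m³/yr.
C = 292/8.966e+07 = 3.257e-06 kg/m³ = 0.003257 mg/L = 3.257 µg/L.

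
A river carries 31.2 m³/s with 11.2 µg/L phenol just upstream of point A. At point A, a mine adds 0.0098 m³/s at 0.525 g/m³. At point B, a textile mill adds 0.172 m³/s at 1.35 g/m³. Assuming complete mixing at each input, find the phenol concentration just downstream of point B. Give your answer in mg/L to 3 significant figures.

0.0187 mg/L

11.2 µg/L = 0.0112 mg/L.
After input A: C = (31.2·0.0112 + 0.0098·0.525) / 31.21 = 0.01136 mg/L.
After input B: C = (31.21·0.01136 + 0.172·1.35) / 31.38 = 0.0187 mg/L.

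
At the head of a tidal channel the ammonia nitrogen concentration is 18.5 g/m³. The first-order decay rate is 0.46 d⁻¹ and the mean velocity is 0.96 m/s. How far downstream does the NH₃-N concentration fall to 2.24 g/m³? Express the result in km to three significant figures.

381 km

From C = C₀·e^(−kt), t = ln(C₀/C)/k = ln(18.5/2.24)/0.46 = 2.111/0.46 = 4.59 d.
Distance = v·t = 0.96 m/s × 3.966e+05 s = 3.807e+05 m = 380.7 km.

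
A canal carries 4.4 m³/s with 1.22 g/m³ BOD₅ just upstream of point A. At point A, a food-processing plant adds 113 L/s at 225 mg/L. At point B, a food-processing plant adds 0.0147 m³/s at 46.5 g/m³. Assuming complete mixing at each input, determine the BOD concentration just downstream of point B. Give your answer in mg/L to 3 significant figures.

6.95 mg/L

113 L/s = 0.113 m³/s.
After input A: C = (4.4·1.22 + 0.113·225) / 4.513 = 6.823 mg/L.
After input B: C = (4.513·6.823 + 0.0147·46.5) / 4.528 = 6.952 mg/L.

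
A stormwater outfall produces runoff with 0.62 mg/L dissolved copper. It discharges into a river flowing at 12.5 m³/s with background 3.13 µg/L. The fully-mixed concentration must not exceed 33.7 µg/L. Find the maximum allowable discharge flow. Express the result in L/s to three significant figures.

3.13 µg/L = 0.00313 mg/L.
33.7 µg/L = 0.0337 mg/L.
Mass balance at complete mixing: C_std·(Q_w + Q_r) = Q_w·C_e + Q_r·C_b.
Rearranging, Q_w = Q_r·(C_std − C_b)/(C_e − C_std) = 12.5·(0.0337 − 0.00313) / (0.62 − 0.0337) = 0.6518 m³/s.
= 651.8 L/s.

652 L/s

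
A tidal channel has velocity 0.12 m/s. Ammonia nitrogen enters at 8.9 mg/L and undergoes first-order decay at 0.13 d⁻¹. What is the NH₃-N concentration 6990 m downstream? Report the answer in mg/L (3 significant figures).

8.15 mg/L

Travel time t = 6990 m / 0.12 m/s = 6990/0.12 = 5.825e+04 s = 0.6742 d.
First-order decay: C = 8.9·exp(−0.13·0.6742) = 8.9·0.9161 = 8.153 mg/L.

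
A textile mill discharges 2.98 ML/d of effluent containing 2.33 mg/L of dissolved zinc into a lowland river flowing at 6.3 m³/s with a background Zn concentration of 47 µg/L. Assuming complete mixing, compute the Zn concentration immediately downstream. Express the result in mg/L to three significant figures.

2.98 ML/d = 0.03449 m³/s.
47 µg/L = 0.047 mg/L.
Flow-weighted mixing gives C = (0.03449·2.33 + 6.3·0.047) / (0.03449 + 6.3) = 0.3765/6.334 = 0.05943 mg/L.

0.0594 mg/L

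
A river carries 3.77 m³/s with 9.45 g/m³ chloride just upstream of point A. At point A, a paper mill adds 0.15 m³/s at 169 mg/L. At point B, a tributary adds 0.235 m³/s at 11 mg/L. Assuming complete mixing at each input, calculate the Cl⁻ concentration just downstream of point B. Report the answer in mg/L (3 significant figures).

15.3 mg/L

After input A: C = (3.77·9.45 + 0.15·169) / 3.92 = 15.56 mg/L.
After input B: C = (3.92·15.56 + 0.235·11) / 4.155 = 15.3 mg/L.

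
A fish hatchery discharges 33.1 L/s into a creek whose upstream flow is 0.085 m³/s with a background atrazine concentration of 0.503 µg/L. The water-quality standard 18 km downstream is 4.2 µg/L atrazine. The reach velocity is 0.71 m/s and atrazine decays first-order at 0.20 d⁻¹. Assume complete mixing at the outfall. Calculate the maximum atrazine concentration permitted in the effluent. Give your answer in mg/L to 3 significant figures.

0.0146 mg/L

33.1 L/s = 0.0331 m³/s.
0.503 µg/L = 0.000503 mg/L.
4.2 µg/L = 0.0042 mg/L.
Travel time to the compliance point: t = 1.8e+04/0.71 = 2.535e+04 s = 0.2934 d; decay factor exp(−0.20·0.2934) = 0.943.
So the concentration just after mixing may be at most 0.0042/0.943 = 0.004454 mg/L.
Mass balance: 0.004454·0.1181 = 0.0331·Cₑ + 0.085·0.000503.
Cₑ = (0.000526 − 4.275e-05) / 0.0331 = 0.0146 mg/L.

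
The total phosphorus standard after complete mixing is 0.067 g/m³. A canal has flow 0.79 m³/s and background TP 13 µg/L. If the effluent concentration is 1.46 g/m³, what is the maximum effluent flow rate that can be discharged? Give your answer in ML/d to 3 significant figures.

2.65 ML/d

13 µg/L = 0.013 mg/L.
Mass balance at complete mixing: C_std·(Q_w + Q_r) = Q_w·C_e + Q_r·C_b.
Rearranging, Q_w = Q_r·(C_std − C_b)/(C_e − C_std) = 0.79·(0.067 − 0.013) / (1.46 − 0.067) = 0.03062 m³/s.
= 2.646 ML/d.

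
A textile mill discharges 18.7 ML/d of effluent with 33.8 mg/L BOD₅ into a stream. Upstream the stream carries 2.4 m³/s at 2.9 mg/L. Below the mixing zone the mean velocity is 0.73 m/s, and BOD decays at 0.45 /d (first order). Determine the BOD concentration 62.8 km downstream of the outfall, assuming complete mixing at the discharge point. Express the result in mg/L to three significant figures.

3.49 mg/L

18.7 ML/d = 0.2164 m³/s.
After complete mixing, C₀ = (0.2164·33.8 + 2.4·2.9) / 2.616 = 5.456 mg/L.
Travel time t = 6.28e+04 m / 0.73 m/s = 8.603e+04 s = 0.9957 d.
C = 5.456·exp(−0.45·0.9957) = 5.456·0.6389 = 3.486 mg/L.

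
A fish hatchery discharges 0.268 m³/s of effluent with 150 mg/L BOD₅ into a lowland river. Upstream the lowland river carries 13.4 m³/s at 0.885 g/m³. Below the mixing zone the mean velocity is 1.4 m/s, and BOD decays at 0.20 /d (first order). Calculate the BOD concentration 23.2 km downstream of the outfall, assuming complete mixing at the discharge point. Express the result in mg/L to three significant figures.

3.67 mg/L

After complete mixing, C₀ = (0.268·150 + 13.4·0.885) / 13.67 = 3.809 mg/L.
Travel time t = 2.32e+04 m / 1.4 m/s = 1.657e+04 s = 0.1918 d.
C = 3.809·exp(−0.20·0.1918) = 3.809·0.9624 = 3.665 mg/L.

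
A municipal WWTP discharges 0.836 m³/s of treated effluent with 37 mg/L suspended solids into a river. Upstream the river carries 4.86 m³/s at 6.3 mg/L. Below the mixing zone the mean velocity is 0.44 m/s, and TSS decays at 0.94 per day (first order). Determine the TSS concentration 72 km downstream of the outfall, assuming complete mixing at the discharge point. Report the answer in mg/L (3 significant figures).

After complete mixing, C₀ = (0.836·37 + 4.86·6.3) / 5.696 = 10.81 mg/L.
Travel time t = 7.2e+04 m / 0.44 m/s = 1.636e+05 s = 1.894 d.
C = 10.81·exp(−0.94·1.894) = 10.81·0.1686 = 1.822 mg/L.

1.82 mg/L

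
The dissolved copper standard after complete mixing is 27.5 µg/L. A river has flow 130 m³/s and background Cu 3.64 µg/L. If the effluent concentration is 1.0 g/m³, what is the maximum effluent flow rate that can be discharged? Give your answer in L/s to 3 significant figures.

3.64 µg/L = 0.00364 mg/L.
27.5 µg/L = 0.0275 mg/L.
Mass balance at complete mixing: C_std·(Q_w + Q_r) = Q_w·C_e + Q_r·C_b.
Rearranging, Q_w = Q_r·(C_std − C_b)/(C_e − C_std) = 130·(0.0275 − 0.00364) / (1 − 0.0275) = 3.19 m³/s.
= 3190 L/s.

3190 L/s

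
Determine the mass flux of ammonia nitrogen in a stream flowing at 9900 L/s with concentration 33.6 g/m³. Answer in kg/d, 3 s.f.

28700 kg/d

9900 L/s = 9.9 m³/s.
Mass flux = Q·C = 9.9 m³/s × 33.6 g/m³ = 332.6 g/s.
= 332.6 g/s × 86.4 = 2.874e+04 kg/d.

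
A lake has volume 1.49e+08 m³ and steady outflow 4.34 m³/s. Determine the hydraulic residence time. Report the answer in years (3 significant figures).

Q = 4.34 m³/s × 3.156e+07 s/yr = 1.37e+08 m³/yr.
Hydraulic residence time τ = V/Q = 1.49e+08/1.37e+08 = 1.088 yr.

1.09 yr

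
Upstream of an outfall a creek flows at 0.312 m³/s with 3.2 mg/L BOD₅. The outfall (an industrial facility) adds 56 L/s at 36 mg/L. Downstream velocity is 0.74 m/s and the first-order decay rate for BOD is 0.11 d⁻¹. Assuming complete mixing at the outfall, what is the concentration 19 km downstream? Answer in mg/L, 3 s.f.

7.93 mg/L

56 L/s = 0.056 m³/s.
After complete mixing, C₀ = (0.056·36 + 0.312·3.2) / 0.368 = 8.191 mg/L.
Travel time t = 1.9e+04 m / 0.74 m/s = 2.568e+04 s = 0.2972 d.
C = 8.191·exp(−0.11·0.2972) = 8.191·0.9678 = 7.928 mg/L.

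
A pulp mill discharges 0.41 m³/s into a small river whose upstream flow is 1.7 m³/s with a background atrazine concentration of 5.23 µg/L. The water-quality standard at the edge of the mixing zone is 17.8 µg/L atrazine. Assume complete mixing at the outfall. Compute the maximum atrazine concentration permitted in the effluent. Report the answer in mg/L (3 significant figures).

5.23 µg/L = 0.00523 mg/L.
17.8 µg/L = 0.0178 mg/L.
Mass balance: 0.0178·2.11 = 0.41·Cₑ + 1.7·0.00523.
Cₑ = (0.03756 − 0.008891) / 0.41 = 0.06992 mg/L.

0.0699 mg/L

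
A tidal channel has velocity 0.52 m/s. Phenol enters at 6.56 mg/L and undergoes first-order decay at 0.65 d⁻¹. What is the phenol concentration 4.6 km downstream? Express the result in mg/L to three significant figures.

6.14 mg/L

Travel time t = 4.6 km / 0.52 m/s = 4600/0.52 = 8846 s = 0.1024 d.
First-order decay: C = 6.56·exp(−0.65·0.1024) = 6.56·0.9356 = 6.138 mg/L.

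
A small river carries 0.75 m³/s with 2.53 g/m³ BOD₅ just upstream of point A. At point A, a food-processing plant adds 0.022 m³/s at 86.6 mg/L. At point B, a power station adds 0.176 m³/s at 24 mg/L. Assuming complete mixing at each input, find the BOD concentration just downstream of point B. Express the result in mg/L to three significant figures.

8.47 mg/L

After input A: C = (0.75·2.53 + 0.022·86.6) / 0.772 = 4.926 mg/L.
After input B: C = (0.772·4.926 + 0.176·24) / 0.948 = 8.467 mg/L.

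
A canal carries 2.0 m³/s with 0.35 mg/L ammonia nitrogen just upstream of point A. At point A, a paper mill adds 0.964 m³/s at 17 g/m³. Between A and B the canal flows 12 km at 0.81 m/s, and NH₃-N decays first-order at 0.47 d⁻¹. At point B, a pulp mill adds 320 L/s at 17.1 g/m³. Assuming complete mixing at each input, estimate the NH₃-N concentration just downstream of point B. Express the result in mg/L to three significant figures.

After input A: C = (2·0.35 + 0.964·17) / 2.964 = 5.765 mg/L.
Over the 12 km reach to input B (t = 1.481e+04 s = 0.1715 d), decay gives C = 5.765·exp(−0.47·0.1715) = 5.319 mg/L.
320 L/s = 0.32 m³/s.
After input B: C = (2.964·5.319 + 0.32·17.1) / 3.284 = 6.467 mg/L.

6.47 mg/L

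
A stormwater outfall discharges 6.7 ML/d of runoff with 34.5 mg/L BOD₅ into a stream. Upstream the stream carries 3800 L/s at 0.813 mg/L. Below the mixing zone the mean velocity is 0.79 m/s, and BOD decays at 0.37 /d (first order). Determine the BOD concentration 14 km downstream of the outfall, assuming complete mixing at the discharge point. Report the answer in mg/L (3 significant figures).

6.7 ML/d = 0.07755 m³/s.
3800 L/s = 3.8 m³/s.
After complete mixing, C₀ = (0.07755·34.5 + 3.8·0.813) / 3.878 = 1.487 mg/L.
Travel time t = 1.4e+04 m / 0.79 m/s = 1.772e+04 s = 0.2051 d.
C = 1.487·exp(−0.37·0.2051) = 1.487·0.9269 = 1.378 mg/L.

1.38 mg/L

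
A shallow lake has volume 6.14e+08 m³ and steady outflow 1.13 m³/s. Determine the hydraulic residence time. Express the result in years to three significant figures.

Q = 1.13 m³/s × 3.156e+07 s/yr = 3.566e+07 m³/yr.
Hydraulic residence time τ = V/Q = 6.14e+08/3.566e+07 = 17.22 yr.

17.2 yr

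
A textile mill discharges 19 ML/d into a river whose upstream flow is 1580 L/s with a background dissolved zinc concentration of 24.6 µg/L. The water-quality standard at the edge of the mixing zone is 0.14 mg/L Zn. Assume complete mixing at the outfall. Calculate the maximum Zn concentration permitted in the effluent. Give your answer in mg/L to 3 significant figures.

19 ML/d = 0.2199 m³/s.
1580 L/s = 1.58 m³/s.
24.6 µg/L = 0.0246 mg/L.
Mass balance: 0.14·1.8 = 0.2199·Cₑ + 1.58·0.0246.
Cₑ = (0.252 − 0.03887) / 0.2199 = 0.9691 mg/L.

0.969 mg/L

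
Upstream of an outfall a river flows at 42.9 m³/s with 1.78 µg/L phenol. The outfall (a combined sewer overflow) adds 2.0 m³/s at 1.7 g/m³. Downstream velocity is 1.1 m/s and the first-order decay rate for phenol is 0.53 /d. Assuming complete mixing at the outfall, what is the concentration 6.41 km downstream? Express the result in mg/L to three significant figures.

0.0747 mg/L

1.78 µg/L = 0.00178 mg/L.
After complete mixing, C₀ = (2·1.7 + 42.9·0.00178) / 44.9 = 0.07742 mg/L.
Travel time t = 6410 m / 1.1 m/s = 5827 s = 0.06745 d.
C = 0.07742·exp(−0.53·0.06745) = 0.07742·0.9649 = 0.07471 mg/L.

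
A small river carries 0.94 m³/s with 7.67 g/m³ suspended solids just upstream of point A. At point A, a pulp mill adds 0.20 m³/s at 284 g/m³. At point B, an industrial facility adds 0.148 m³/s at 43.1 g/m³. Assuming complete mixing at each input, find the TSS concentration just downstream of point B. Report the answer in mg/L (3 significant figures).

54.6 mg/L

After input A: C = (0.94·7.67 + 0.2·284) / 1.14 = 56.15 mg/L.
After input B: C = (1.14·56.15 + 0.148·43.1) / 1.288 = 54.65 mg/L.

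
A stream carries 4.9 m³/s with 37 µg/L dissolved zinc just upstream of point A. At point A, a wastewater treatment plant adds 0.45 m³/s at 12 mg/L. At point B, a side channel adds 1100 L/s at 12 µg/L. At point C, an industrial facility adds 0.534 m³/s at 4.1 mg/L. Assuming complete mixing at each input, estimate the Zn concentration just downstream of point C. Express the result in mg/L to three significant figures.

37 µg/L = 0.037 mg/L.
After input A: C = (4.9·0.037 + 0.45·12) / 5.35 = 1.043 mg/L.
1100 L/s = 1.1 m³/s.
12 µg/L = 0.012 mg/L.
After input B: C = (5.35·1.043 + 1.1·0.012) / 6.45 = 0.8674 mg/L.
After input C: C = (6.45·0.8674 + 0.534·4.1) / 6.984 = 1.115 mg/L.

1.11 mg/L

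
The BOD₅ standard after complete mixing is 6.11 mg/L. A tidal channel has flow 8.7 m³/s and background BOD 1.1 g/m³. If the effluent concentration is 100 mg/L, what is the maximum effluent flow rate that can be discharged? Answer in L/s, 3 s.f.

Mass balance at complete mixing: C_std·(Q_w + Q_r) = Q_w·C_e + Q_r·C_b.
Rearranging, Q_w = Q_r·(C_std − C_b)/(C_e − C_std) = 8.7·(6.11 − 1.1) / (100 − 6.11) = 0.4642 m³/s.
= 464.2 L/s.

464 L/s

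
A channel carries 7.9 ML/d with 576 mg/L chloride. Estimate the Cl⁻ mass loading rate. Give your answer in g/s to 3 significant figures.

52.7 g/s

7.9 ML/d = 0.09144 m³/s.
Mass flux = Q·C = 0.09144 m³/s × 576 g/m³ = 52.67 g/s.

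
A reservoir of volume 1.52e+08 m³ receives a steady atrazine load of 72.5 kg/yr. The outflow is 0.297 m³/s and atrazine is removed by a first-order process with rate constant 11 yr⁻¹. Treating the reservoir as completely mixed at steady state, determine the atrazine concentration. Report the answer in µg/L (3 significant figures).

0.0431 µg/L

Outflow Q = 0.297 m³/s × 3.156e+07 s/yr = 9.373e+06 m³/yr.
Steady-state CSTR mass balance: W = Q·C + k·V·C, so C = W/(Q + kV).
Q + kV = 9.373e+06 + 11·1.52e+08 = 1.681e+09 m³/yr.
C = 72.5/1.681e+09 = 4.312e-08 kg/m³ = 4.312e-05 mg/L = 0.04312 µg/L.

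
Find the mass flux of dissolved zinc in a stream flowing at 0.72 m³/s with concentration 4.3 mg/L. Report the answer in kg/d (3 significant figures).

267 kg/d

Mass flux = Q·C = 0.72 m³/s × 4.3 g/m³ = 3.096 g/s.
= 3.096 g/s × 86.4 = 267.5 kg/d.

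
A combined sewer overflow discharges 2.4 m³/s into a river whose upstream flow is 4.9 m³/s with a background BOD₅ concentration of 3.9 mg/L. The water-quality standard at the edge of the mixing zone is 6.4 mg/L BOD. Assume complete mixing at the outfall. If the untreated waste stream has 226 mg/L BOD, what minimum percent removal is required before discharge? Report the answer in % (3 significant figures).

94.9 %

Mass balance: 6.4·7.3 = 2.4·Cₑ + 4.9·3.9.
Cₑ = (46.72 − 19.11) / 2.4 = 11.5 mg/L.
Required removal = 1 − 11.5/226 = 94.91 %.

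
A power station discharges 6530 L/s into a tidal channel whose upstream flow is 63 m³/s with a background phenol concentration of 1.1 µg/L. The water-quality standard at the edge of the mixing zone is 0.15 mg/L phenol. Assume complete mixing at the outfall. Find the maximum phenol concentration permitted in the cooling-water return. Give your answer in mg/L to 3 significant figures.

1.59 mg/L

6530 L/s = 6.53 m³/s.
1.1 µg/L = 0.0011 mg/L.
Mass balance: 0.15·69.53 = 6.53·Cₑ + 63·0.0011.
Cₑ = (10.43 − 0.0693) / 6.53 = 1.587 mg/L.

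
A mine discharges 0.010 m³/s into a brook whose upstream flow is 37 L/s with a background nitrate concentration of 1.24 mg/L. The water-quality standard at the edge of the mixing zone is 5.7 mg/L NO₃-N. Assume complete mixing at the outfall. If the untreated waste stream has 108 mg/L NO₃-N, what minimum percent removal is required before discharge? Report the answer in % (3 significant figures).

79.4 %

37 L/s = 0.037 m³/s.
Mass balance: 5.7·0.047 = 0.01·Cₑ + 0.037·1.24.
Cₑ = (0.2679 − 0.04588) / 0.01 = 22.2 mg/L.
Required removal = 1 − 22.2/108 = 79.44 %.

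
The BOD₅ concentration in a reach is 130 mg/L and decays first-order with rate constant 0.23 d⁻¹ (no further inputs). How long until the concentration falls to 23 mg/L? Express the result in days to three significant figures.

t = ln(C₀/C)/k = ln(130/23)/0.23 = 1.732/0.23 = 7.531 d.

7.53 d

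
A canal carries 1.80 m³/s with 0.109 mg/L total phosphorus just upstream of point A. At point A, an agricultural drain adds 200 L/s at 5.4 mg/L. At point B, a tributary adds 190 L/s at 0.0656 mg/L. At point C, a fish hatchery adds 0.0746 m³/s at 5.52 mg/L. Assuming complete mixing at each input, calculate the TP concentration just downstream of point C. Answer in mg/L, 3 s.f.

0.751 mg/L

200 L/s = 0.2 m³/s.
After input A: C = (1.8·0.109 + 0.2·5.4) / 2 = 0.6381 mg/L.
190 L/s = 0.19 m³/s.
After input B: C = (2·0.6381 + 0.19·0.0656) / 2.19 = 0.5884 mg/L.
After input C: C = (2.19·0.5884 + 0.0746·5.52) / 2.265 = 0.7509 mg/L.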